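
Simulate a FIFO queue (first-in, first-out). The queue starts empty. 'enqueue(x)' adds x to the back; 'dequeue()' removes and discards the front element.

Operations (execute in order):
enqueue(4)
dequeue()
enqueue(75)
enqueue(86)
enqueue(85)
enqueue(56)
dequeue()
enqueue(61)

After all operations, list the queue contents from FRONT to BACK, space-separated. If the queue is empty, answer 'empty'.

enqueue(4): [4]
dequeue(): []
enqueue(75): [75]
enqueue(86): [75, 86]
enqueue(85): [75, 86, 85]
enqueue(56): [75, 86, 85, 56]
dequeue(): [86, 85, 56]
enqueue(61): [86, 85, 56, 61]

Answer: 86 85 56 61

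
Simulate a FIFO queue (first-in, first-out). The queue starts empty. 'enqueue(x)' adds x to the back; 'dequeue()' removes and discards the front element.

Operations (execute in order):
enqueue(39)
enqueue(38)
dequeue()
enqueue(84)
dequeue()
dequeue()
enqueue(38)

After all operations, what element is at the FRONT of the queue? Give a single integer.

enqueue(39): queue = [39]
enqueue(38): queue = [39, 38]
dequeue(): queue = [38]
enqueue(84): queue = [38, 84]
dequeue(): queue = [84]
dequeue(): queue = []
enqueue(38): queue = [38]

Answer: 38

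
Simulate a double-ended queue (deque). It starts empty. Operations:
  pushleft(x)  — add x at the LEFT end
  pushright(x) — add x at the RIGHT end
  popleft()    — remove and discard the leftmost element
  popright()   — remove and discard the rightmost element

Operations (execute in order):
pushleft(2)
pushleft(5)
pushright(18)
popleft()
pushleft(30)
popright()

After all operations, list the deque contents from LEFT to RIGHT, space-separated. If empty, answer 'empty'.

Answer: 30 2

Derivation:
pushleft(2): [2]
pushleft(5): [5, 2]
pushright(18): [5, 2, 18]
popleft(): [2, 18]
pushleft(30): [30, 2, 18]
popright(): [30, 2]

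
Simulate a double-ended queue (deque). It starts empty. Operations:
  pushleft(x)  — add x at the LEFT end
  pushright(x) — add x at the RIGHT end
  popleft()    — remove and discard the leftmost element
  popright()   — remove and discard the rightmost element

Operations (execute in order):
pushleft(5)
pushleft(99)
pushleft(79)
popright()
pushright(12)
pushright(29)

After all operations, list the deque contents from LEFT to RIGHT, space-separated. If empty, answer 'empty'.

pushleft(5): [5]
pushleft(99): [99, 5]
pushleft(79): [79, 99, 5]
popright(): [79, 99]
pushright(12): [79, 99, 12]
pushright(29): [79, 99, 12, 29]

Answer: 79 99 12 29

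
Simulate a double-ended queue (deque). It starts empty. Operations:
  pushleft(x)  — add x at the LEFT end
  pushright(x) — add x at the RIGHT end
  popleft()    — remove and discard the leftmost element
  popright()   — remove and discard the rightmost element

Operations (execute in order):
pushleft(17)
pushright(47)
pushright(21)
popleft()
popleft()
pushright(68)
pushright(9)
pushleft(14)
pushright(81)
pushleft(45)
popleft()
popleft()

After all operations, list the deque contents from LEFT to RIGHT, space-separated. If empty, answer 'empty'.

pushleft(17): [17]
pushright(47): [17, 47]
pushright(21): [17, 47, 21]
popleft(): [47, 21]
popleft(): [21]
pushright(68): [21, 68]
pushright(9): [21, 68, 9]
pushleft(14): [14, 21, 68, 9]
pushright(81): [14, 21, 68, 9, 81]
pushleft(45): [45, 14, 21, 68, 9, 81]
popleft(): [14, 21, 68, 9, 81]
popleft(): [21, 68, 9, 81]

Answer: 21 68 9 81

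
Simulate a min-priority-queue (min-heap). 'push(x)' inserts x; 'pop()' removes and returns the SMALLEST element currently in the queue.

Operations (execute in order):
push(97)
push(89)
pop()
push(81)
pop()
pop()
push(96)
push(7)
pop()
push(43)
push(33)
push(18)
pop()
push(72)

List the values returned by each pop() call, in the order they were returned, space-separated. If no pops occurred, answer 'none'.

push(97): heap contents = [97]
push(89): heap contents = [89, 97]
pop() → 89: heap contents = [97]
push(81): heap contents = [81, 97]
pop() → 81: heap contents = [97]
pop() → 97: heap contents = []
push(96): heap contents = [96]
push(7): heap contents = [7, 96]
pop() → 7: heap contents = [96]
push(43): heap contents = [43, 96]
push(33): heap contents = [33, 43, 96]
push(18): heap contents = [18, 33, 43, 96]
pop() → 18: heap contents = [33, 43, 96]
push(72): heap contents = [33, 43, 72, 96]

Answer: 89 81 97 7 18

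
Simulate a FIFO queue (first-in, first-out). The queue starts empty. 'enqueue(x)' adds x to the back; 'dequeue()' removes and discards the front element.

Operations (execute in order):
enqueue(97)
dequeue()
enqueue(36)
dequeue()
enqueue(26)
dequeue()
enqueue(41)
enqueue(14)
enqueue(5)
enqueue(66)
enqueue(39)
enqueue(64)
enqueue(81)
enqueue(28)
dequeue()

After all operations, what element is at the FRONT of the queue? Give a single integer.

Answer: 14

Derivation:
enqueue(97): queue = [97]
dequeue(): queue = []
enqueue(36): queue = [36]
dequeue(): queue = []
enqueue(26): queue = [26]
dequeue(): queue = []
enqueue(41): queue = [41]
enqueue(14): queue = [41, 14]
enqueue(5): queue = [41, 14, 5]
enqueue(66): queue = [41, 14, 5, 66]
enqueue(39): queue = [41, 14, 5, 66, 39]
enqueue(64): queue = [41, 14, 5, 66, 39, 64]
enqueue(81): queue = [41, 14, 5, 66, 39, 64, 81]
enqueue(28): queue = [41, 14, 5, 66, 39, 64, 81, 28]
dequeue(): queue = [14, 5, 66, 39, 64, 81, 28]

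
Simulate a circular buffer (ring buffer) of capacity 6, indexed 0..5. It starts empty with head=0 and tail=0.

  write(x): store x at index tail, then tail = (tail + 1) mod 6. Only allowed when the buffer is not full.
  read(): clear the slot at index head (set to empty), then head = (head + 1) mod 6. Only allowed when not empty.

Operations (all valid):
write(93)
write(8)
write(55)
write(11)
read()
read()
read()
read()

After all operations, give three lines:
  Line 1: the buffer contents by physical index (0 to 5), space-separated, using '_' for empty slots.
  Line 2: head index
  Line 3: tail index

write(93): buf=[93 _ _ _ _ _], head=0, tail=1, size=1
write(8): buf=[93 8 _ _ _ _], head=0, tail=2, size=2
write(55): buf=[93 8 55 _ _ _], head=0, tail=3, size=3
write(11): buf=[93 8 55 11 _ _], head=0, tail=4, size=4
read(): buf=[_ 8 55 11 _ _], head=1, tail=4, size=3
read(): buf=[_ _ 55 11 _ _], head=2, tail=4, size=2
read(): buf=[_ _ _ 11 _ _], head=3, tail=4, size=1
read(): buf=[_ _ _ _ _ _], head=4, tail=4, size=0

Answer: _ _ _ _ _ _
4
4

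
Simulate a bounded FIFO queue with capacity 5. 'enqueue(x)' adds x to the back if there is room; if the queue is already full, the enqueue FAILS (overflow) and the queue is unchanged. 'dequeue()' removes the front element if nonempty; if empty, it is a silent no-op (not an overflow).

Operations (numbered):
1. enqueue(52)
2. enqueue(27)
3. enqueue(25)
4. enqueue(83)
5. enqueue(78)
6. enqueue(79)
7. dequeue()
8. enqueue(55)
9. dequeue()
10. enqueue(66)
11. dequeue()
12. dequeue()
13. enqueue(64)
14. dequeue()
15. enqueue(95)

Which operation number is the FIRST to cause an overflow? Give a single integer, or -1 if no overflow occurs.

Answer: 6

Derivation:
1. enqueue(52): size=1
2. enqueue(27): size=2
3. enqueue(25): size=3
4. enqueue(83): size=4
5. enqueue(78): size=5
6. enqueue(79): size=5=cap → OVERFLOW (fail)
7. dequeue(): size=4
8. enqueue(55): size=5
9. dequeue(): size=4
10. enqueue(66): size=5
11. dequeue(): size=4
12. dequeue(): size=3
13. enqueue(64): size=4
14. dequeue(): size=3
15. enqueue(95): size=4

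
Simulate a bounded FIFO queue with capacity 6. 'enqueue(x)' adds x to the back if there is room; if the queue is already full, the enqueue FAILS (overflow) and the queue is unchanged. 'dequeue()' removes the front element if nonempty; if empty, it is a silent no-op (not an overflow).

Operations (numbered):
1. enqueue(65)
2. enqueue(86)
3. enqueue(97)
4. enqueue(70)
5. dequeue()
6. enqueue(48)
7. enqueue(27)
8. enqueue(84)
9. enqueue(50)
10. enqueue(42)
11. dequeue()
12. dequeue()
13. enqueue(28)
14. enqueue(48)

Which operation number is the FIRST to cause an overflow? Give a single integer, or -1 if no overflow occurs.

Answer: 9

Derivation:
1. enqueue(65): size=1
2. enqueue(86): size=2
3. enqueue(97): size=3
4. enqueue(70): size=4
5. dequeue(): size=3
6. enqueue(48): size=4
7. enqueue(27): size=5
8. enqueue(84): size=6
9. enqueue(50): size=6=cap → OVERFLOW (fail)
10. enqueue(42): size=6=cap → OVERFLOW (fail)
11. dequeue(): size=5
12. dequeue(): size=4
13. enqueue(28): size=5
14. enqueue(48): size=6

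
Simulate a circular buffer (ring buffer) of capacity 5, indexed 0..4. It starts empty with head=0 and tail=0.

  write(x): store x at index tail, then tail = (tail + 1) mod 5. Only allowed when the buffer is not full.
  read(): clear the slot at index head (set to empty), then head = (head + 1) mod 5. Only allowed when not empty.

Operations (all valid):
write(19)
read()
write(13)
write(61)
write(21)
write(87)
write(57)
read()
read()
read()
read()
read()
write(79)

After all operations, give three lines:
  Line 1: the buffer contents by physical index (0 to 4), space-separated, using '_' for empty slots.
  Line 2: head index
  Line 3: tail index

write(19): buf=[19 _ _ _ _], head=0, tail=1, size=1
read(): buf=[_ _ _ _ _], head=1, tail=1, size=0
write(13): buf=[_ 13 _ _ _], head=1, tail=2, size=1
write(61): buf=[_ 13 61 _ _], head=1, tail=3, size=2
write(21): buf=[_ 13 61 21 _], head=1, tail=4, size=3
write(87): buf=[_ 13 61 21 87], head=1, tail=0, size=4
write(57): buf=[57 13 61 21 87], head=1, tail=1, size=5
read(): buf=[57 _ 61 21 87], head=2, tail=1, size=4
read(): buf=[57 _ _ 21 87], head=3, tail=1, size=3
read(): buf=[57 _ _ _ 87], head=4, tail=1, size=2
read(): buf=[57 _ _ _ _], head=0, tail=1, size=1
read(): buf=[_ _ _ _ _], head=1, tail=1, size=0
write(79): buf=[_ 79 _ _ _], head=1, tail=2, size=1

Answer: _ 79 _ _ _
1
2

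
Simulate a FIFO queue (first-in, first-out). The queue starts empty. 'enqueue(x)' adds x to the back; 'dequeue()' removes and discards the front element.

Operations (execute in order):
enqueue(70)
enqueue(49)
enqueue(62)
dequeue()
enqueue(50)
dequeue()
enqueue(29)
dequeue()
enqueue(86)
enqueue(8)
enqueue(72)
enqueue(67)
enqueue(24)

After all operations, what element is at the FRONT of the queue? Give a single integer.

enqueue(70): queue = [70]
enqueue(49): queue = [70, 49]
enqueue(62): queue = [70, 49, 62]
dequeue(): queue = [49, 62]
enqueue(50): queue = [49, 62, 50]
dequeue(): queue = [62, 50]
enqueue(29): queue = [62, 50, 29]
dequeue(): queue = [50, 29]
enqueue(86): queue = [50, 29, 86]
enqueue(8): queue = [50, 29, 86, 8]
enqueue(72): queue = [50, 29, 86, 8, 72]
enqueue(67): queue = [50, 29, 86, 8, 72, 67]
enqueue(24): queue = [50, 29, 86, 8, 72, 67, 24]

Answer: 50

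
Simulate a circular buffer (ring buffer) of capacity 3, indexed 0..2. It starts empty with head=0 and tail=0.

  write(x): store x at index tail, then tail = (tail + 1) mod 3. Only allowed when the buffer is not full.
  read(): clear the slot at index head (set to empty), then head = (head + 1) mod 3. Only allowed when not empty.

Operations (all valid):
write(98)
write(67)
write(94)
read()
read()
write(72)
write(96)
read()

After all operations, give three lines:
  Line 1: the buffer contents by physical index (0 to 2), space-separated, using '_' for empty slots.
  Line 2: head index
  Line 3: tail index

Answer: 72 96 _
0
2

Derivation:
write(98): buf=[98 _ _], head=0, tail=1, size=1
write(67): buf=[98 67 _], head=0, tail=2, size=2
write(94): buf=[98 67 94], head=0, tail=0, size=3
read(): buf=[_ 67 94], head=1, tail=0, size=2
read(): buf=[_ _ 94], head=2, tail=0, size=1
write(72): buf=[72 _ 94], head=2, tail=1, size=2
write(96): buf=[72 96 94], head=2, tail=2, size=3
read(): buf=[72 96 _], head=0, tail=2, size=2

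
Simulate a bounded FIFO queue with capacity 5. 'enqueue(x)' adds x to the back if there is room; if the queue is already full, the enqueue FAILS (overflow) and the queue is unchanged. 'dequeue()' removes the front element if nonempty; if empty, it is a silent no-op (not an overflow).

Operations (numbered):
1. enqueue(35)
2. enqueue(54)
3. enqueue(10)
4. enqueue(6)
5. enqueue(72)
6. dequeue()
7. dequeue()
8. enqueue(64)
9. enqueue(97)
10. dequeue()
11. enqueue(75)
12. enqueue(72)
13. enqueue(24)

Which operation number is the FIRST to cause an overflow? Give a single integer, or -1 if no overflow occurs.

Answer: 12

Derivation:
1. enqueue(35): size=1
2. enqueue(54): size=2
3. enqueue(10): size=3
4. enqueue(6): size=4
5. enqueue(72): size=5
6. dequeue(): size=4
7. dequeue(): size=3
8. enqueue(64): size=4
9. enqueue(97): size=5
10. dequeue(): size=4
11. enqueue(75): size=5
12. enqueue(72): size=5=cap → OVERFLOW (fail)
13. enqueue(24): size=5=cap → OVERFLOW (fail)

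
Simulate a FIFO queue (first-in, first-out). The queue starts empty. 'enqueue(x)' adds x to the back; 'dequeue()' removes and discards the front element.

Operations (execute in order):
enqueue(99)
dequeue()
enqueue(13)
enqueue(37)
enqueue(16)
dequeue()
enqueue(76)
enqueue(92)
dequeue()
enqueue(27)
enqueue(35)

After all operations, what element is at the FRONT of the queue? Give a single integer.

Answer: 16

Derivation:
enqueue(99): queue = [99]
dequeue(): queue = []
enqueue(13): queue = [13]
enqueue(37): queue = [13, 37]
enqueue(16): queue = [13, 37, 16]
dequeue(): queue = [37, 16]
enqueue(76): queue = [37, 16, 76]
enqueue(92): queue = [37, 16, 76, 92]
dequeue(): queue = [16, 76, 92]
enqueue(27): queue = [16, 76, 92, 27]
enqueue(35): queue = [16, 76, 92, 27, 35]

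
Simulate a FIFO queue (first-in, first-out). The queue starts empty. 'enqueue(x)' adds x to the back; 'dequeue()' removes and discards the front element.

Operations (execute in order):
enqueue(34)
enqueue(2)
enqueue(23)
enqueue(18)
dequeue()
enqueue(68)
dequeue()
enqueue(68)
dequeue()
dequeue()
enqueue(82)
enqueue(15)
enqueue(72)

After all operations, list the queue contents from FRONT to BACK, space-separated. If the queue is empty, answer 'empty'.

Answer: 68 68 82 15 72

Derivation:
enqueue(34): [34]
enqueue(2): [34, 2]
enqueue(23): [34, 2, 23]
enqueue(18): [34, 2, 23, 18]
dequeue(): [2, 23, 18]
enqueue(68): [2, 23, 18, 68]
dequeue(): [23, 18, 68]
enqueue(68): [23, 18, 68, 68]
dequeue(): [18, 68, 68]
dequeue(): [68, 68]
enqueue(82): [68, 68, 82]
enqueue(15): [68, 68, 82, 15]
enqueue(72): [68, 68, 82, 15, 72]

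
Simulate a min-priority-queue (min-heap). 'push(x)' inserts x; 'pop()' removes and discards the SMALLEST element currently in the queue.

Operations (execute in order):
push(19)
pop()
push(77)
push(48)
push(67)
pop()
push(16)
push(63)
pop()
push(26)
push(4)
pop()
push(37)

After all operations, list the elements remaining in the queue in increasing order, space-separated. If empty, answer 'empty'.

push(19): heap contents = [19]
pop() → 19: heap contents = []
push(77): heap contents = [77]
push(48): heap contents = [48, 77]
push(67): heap contents = [48, 67, 77]
pop() → 48: heap contents = [67, 77]
push(16): heap contents = [16, 67, 77]
push(63): heap contents = [16, 63, 67, 77]
pop() → 16: heap contents = [63, 67, 77]
push(26): heap contents = [26, 63, 67, 77]
push(4): heap contents = [4, 26, 63, 67, 77]
pop() → 4: heap contents = [26, 63, 67, 77]
push(37): heap contents = [26, 37, 63, 67, 77]

Answer: 26 37 63 67 77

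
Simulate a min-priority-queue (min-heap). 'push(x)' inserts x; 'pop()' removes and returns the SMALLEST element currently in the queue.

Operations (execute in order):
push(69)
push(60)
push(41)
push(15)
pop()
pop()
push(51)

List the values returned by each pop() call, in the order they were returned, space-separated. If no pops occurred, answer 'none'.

push(69): heap contents = [69]
push(60): heap contents = [60, 69]
push(41): heap contents = [41, 60, 69]
push(15): heap contents = [15, 41, 60, 69]
pop() → 15: heap contents = [41, 60, 69]
pop() → 41: heap contents = [60, 69]
push(51): heap contents = [51, 60, 69]

Answer: 15 41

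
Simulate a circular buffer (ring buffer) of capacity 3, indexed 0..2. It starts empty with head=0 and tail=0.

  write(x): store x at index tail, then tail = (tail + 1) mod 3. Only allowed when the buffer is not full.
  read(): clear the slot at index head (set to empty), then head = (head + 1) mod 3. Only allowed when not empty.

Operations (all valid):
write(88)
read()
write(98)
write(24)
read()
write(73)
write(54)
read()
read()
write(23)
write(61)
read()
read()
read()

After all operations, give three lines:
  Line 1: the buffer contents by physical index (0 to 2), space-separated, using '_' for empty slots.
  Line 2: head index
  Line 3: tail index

write(88): buf=[88 _ _], head=0, tail=1, size=1
read(): buf=[_ _ _], head=1, tail=1, size=0
write(98): buf=[_ 98 _], head=1, tail=2, size=1
write(24): buf=[_ 98 24], head=1, tail=0, size=2
read(): buf=[_ _ 24], head=2, tail=0, size=1
write(73): buf=[73 _ 24], head=2, tail=1, size=2
write(54): buf=[73 54 24], head=2, tail=2, size=3
read(): buf=[73 54 _], head=0, tail=2, size=2
read(): buf=[_ 54 _], head=1, tail=2, size=1
write(23): buf=[_ 54 23], head=1, tail=0, size=2
write(61): buf=[61 54 23], head=1, tail=1, size=3
read(): buf=[61 _ 23], head=2, tail=1, size=2
read(): buf=[61 _ _], head=0, tail=1, size=1
read(): buf=[_ _ _], head=1, tail=1, size=0

Answer: _ _ _
1
1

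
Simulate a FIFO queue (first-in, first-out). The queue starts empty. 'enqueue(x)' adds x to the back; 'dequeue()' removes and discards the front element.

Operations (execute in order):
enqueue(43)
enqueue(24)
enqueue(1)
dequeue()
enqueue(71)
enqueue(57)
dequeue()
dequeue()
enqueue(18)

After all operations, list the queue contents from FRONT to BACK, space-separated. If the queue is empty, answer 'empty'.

Answer: 71 57 18

Derivation:
enqueue(43): [43]
enqueue(24): [43, 24]
enqueue(1): [43, 24, 1]
dequeue(): [24, 1]
enqueue(71): [24, 1, 71]
enqueue(57): [24, 1, 71, 57]
dequeue(): [1, 71, 57]
dequeue(): [71, 57]
enqueue(18): [71, 57, 18]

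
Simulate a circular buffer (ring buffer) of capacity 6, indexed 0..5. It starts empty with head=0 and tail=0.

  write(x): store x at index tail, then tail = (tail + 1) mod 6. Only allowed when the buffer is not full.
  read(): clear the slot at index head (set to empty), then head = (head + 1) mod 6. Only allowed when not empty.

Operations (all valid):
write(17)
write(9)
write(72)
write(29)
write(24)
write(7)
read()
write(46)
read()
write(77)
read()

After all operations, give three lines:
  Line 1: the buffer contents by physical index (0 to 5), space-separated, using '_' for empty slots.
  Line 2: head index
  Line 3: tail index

Answer: 46 77 _ 29 24 7
3
2

Derivation:
write(17): buf=[17 _ _ _ _ _], head=0, tail=1, size=1
write(9): buf=[17 9 _ _ _ _], head=0, tail=2, size=2
write(72): buf=[17 9 72 _ _ _], head=0, tail=3, size=3
write(29): buf=[17 9 72 29 _ _], head=0, tail=4, size=4
write(24): buf=[17 9 72 29 24 _], head=0, tail=5, size=5
write(7): buf=[17 9 72 29 24 7], head=0, tail=0, size=6
read(): buf=[_ 9 72 29 24 7], head=1, tail=0, size=5
write(46): buf=[46 9 72 29 24 7], head=1, tail=1, size=6
read(): buf=[46 _ 72 29 24 7], head=2, tail=1, size=5
write(77): buf=[46 77 72 29 24 7], head=2, tail=2, size=6
read(): buf=[46 77 _ 29 24 7], head=3, tail=2, size=5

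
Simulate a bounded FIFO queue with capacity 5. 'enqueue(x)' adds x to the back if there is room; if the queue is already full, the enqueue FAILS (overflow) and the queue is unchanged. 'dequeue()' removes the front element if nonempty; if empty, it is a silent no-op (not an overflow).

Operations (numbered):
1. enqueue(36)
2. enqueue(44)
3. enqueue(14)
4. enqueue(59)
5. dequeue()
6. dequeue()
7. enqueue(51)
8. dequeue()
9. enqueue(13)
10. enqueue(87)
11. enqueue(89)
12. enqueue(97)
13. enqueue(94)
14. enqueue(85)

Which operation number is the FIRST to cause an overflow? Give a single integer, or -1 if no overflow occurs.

1. enqueue(36): size=1
2. enqueue(44): size=2
3. enqueue(14): size=3
4. enqueue(59): size=4
5. dequeue(): size=3
6. dequeue(): size=2
7. enqueue(51): size=3
8. dequeue(): size=2
9. enqueue(13): size=3
10. enqueue(87): size=4
11. enqueue(89): size=5
12. enqueue(97): size=5=cap → OVERFLOW (fail)
13. enqueue(94): size=5=cap → OVERFLOW (fail)
14. enqueue(85): size=5=cap → OVERFLOW (fail)

Answer: 12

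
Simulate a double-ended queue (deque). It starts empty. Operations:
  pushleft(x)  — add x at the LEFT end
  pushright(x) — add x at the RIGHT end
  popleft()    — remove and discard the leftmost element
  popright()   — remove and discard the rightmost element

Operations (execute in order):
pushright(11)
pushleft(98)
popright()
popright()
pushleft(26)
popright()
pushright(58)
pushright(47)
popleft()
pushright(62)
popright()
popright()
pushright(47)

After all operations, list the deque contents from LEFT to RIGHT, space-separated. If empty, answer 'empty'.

Answer: 47

Derivation:
pushright(11): [11]
pushleft(98): [98, 11]
popright(): [98]
popright(): []
pushleft(26): [26]
popright(): []
pushright(58): [58]
pushright(47): [58, 47]
popleft(): [47]
pushright(62): [47, 62]
popright(): [47]
popright(): []
pushright(47): [47]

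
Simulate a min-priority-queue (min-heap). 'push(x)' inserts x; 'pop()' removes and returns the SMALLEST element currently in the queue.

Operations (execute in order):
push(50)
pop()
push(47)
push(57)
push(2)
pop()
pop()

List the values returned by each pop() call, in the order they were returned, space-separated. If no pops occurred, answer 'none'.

Answer: 50 2 47

Derivation:
push(50): heap contents = [50]
pop() → 50: heap contents = []
push(47): heap contents = [47]
push(57): heap contents = [47, 57]
push(2): heap contents = [2, 47, 57]
pop() → 2: heap contents = [47, 57]
pop() → 47: heap contents = [57]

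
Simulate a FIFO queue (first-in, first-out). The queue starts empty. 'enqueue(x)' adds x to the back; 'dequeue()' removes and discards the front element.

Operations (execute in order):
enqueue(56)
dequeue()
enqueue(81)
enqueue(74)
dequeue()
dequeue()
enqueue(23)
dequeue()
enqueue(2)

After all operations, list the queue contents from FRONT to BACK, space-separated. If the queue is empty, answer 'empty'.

Answer: 2

Derivation:
enqueue(56): [56]
dequeue(): []
enqueue(81): [81]
enqueue(74): [81, 74]
dequeue(): [74]
dequeue(): []
enqueue(23): [23]
dequeue(): []
enqueue(2): [2]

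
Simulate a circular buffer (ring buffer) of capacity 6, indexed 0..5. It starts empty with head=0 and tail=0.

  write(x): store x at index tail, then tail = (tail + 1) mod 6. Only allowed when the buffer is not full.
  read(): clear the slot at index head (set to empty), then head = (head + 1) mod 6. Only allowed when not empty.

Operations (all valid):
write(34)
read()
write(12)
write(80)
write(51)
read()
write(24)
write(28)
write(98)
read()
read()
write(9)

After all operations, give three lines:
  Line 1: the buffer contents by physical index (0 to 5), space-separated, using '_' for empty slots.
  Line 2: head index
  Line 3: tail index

Answer: 98 9 _ _ 24 28
4
2

Derivation:
write(34): buf=[34 _ _ _ _ _], head=0, tail=1, size=1
read(): buf=[_ _ _ _ _ _], head=1, tail=1, size=0
write(12): buf=[_ 12 _ _ _ _], head=1, tail=2, size=1
write(80): buf=[_ 12 80 _ _ _], head=1, tail=3, size=2
write(51): buf=[_ 12 80 51 _ _], head=1, tail=4, size=3
read(): buf=[_ _ 80 51 _ _], head=2, tail=4, size=2
write(24): buf=[_ _ 80 51 24 _], head=2, tail=5, size=3
write(28): buf=[_ _ 80 51 24 28], head=2, tail=0, size=4
write(98): buf=[98 _ 80 51 24 28], head=2, tail=1, size=5
read(): buf=[98 _ _ 51 24 28], head=3, tail=1, size=4
read(): buf=[98 _ _ _ 24 28], head=4, tail=1, size=3
write(9): buf=[98 9 _ _ 24 28], head=4, tail=2, size=4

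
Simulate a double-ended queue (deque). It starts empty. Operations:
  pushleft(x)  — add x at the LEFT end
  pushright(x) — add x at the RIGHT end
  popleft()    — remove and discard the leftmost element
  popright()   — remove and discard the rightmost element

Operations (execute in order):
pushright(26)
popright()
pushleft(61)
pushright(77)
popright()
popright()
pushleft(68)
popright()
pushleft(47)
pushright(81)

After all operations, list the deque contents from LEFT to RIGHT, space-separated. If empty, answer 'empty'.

Answer: 47 81

Derivation:
pushright(26): [26]
popright(): []
pushleft(61): [61]
pushright(77): [61, 77]
popright(): [61]
popright(): []
pushleft(68): [68]
popright(): []
pushleft(47): [47]
pushright(81): [47, 81]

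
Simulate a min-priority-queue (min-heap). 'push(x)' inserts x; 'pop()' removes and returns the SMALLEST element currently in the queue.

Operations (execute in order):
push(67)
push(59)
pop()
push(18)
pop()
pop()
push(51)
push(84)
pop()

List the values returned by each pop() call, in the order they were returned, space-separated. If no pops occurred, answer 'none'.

Answer: 59 18 67 51

Derivation:
push(67): heap contents = [67]
push(59): heap contents = [59, 67]
pop() → 59: heap contents = [67]
push(18): heap contents = [18, 67]
pop() → 18: heap contents = [67]
pop() → 67: heap contents = []
push(51): heap contents = [51]
push(84): heap contents = [51, 84]
pop() → 51: heap contents = [84]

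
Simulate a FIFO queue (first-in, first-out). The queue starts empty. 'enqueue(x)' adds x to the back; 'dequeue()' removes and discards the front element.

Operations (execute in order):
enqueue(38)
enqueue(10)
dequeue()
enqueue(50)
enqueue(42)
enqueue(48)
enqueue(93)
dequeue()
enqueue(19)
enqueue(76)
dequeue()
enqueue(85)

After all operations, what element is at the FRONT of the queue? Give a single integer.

Answer: 42

Derivation:
enqueue(38): queue = [38]
enqueue(10): queue = [38, 10]
dequeue(): queue = [10]
enqueue(50): queue = [10, 50]
enqueue(42): queue = [10, 50, 42]
enqueue(48): queue = [10, 50, 42, 48]
enqueue(93): queue = [10, 50, 42, 48, 93]
dequeue(): queue = [50, 42, 48, 93]
enqueue(19): queue = [50, 42, 48, 93, 19]
enqueue(76): queue = [50, 42, 48, 93, 19, 76]
dequeue(): queue = [42, 48, 93, 19, 76]
enqueue(85): queue = [42, 48, 93, 19, 76, 85]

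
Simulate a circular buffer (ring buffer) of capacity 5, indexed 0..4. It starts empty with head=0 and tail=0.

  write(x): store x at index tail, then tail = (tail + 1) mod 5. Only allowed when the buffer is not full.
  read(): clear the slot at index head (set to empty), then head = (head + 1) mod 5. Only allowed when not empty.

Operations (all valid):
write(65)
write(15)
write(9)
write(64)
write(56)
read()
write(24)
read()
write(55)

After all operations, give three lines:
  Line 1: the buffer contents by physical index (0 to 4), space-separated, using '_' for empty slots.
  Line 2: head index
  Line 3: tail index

write(65): buf=[65 _ _ _ _], head=0, tail=1, size=1
write(15): buf=[65 15 _ _ _], head=0, tail=2, size=2
write(9): buf=[65 15 9 _ _], head=0, tail=3, size=3
write(64): buf=[65 15 9 64 _], head=0, tail=4, size=4
write(56): buf=[65 15 9 64 56], head=0, tail=0, size=5
read(): buf=[_ 15 9 64 56], head=1, tail=0, size=4
write(24): buf=[24 15 9 64 56], head=1, tail=1, size=5
read(): buf=[24 _ 9 64 56], head=2, tail=1, size=4
write(55): buf=[24 55 9 64 56], head=2, tail=2, size=5

Answer: 24 55 9 64 56
2
2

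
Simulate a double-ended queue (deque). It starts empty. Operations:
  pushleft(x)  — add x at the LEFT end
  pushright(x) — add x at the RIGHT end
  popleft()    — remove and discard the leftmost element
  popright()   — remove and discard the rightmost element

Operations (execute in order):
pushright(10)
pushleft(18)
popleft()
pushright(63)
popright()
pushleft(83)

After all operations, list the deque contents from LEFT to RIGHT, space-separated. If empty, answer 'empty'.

Answer: 83 10

Derivation:
pushright(10): [10]
pushleft(18): [18, 10]
popleft(): [10]
pushright(63): [10, 63]
popright(): [10]
pushleft(83): [83, 10]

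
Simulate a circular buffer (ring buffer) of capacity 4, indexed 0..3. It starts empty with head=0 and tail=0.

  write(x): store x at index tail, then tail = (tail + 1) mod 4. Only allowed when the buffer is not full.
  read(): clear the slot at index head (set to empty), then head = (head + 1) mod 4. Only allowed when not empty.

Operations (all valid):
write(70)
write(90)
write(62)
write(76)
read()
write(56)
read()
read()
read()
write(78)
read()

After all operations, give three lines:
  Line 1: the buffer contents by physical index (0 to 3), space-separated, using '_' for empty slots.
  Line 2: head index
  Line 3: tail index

write(70): buf=[70 _ _ _], head=0, tail=1, size=1
write(90): buf=[70 90 _ _], head=0, tail=2, size=2
write(62): buf=[70 90 62 _], head=0, tail=3, size=3
write(76): buf=[70 90 62 76], head=0, tail=0, size=4
read(): buf=[_ 90 62 76], head=1, tail=0, size=3
write(56): buf=[56 90 62 76], head=1, tail=1, size=4
read(): buf=[56 _ 62 76], head=2, tail=1, size=3
read(): buf=[56 _ _ 76], head=3, tail=1, size=2
read(): buf=[56 _ _ _], head=0, tail=1, size=1
write(78): buf=[56 78 _ _], head=0, tail=2, size=2
read(): buf=[_ 78 _ _], head=1, tail=2, size=1

Answer: _ 78 _ _
1
2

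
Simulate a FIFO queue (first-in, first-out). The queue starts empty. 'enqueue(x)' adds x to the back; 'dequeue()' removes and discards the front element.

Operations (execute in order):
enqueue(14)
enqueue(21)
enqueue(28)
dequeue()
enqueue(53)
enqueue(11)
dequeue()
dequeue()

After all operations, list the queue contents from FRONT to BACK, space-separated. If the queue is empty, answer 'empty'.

Answer: 53 11

Derivation:
enqueue(14): [14]
enqueue(21): [14, 21]
enqueue(28): [14, 21, 28]
dequeue(): [21, 28]
enqueue(53): [21, 28, 53]
enqueue(11): [21, 28, 53, 11]
dequeue(): [28, 53, 11]
dequeue(): [53, 11]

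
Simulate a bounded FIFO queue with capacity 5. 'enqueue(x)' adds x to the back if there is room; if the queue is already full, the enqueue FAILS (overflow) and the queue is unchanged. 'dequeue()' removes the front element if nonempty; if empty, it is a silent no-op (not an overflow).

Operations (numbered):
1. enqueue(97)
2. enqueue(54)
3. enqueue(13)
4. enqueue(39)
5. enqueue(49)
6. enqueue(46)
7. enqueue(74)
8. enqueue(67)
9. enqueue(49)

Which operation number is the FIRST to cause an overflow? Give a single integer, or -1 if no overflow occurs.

1. enqueue(97): size=1
2. enqueue(54): size=2
3. enqueue(13): size=3
4. enqueue(39): size=4
5. enqueue(49): size=5
6. enqueue(46): size=5=cap → OVERFLOW (fail)
7. enqueue(74): size=5=cap → OVERFLOW (fail)
8. enqueue(67): size=5=cap → OVERFLOW (fail)
9. enqueue(49): size=5=cap → OVERFLOW (fail)

Answer: 6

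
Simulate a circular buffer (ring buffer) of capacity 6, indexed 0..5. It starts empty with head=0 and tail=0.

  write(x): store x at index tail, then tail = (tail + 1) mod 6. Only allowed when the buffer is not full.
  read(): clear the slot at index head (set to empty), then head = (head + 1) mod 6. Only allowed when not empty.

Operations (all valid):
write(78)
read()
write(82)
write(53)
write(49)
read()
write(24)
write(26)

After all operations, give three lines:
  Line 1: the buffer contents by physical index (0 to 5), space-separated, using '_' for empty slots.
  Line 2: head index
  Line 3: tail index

Answer: _ _ 53 49 24 26
2
0

Derivation:
write(78): buf=[78 _ _ _ _ _], head=0, tail=1, size=1
read(): buf=[_ _ _ _ _ _], head=1, tail=1, size=0
write(82): buf=[_ 82 _ _ _ _], head=1, tail=2, size=1
write(53): buf=[_ 82 53 _ _ _], head=1, tail=3, size=2
write(49): buf=[_ 82 53 49 _ _], head=1, tail=4, size=3
read(): buf=[_ _ 53 49 _ _], head=2, tail=4, size=2
write(24): buf=[_ _ 53 49 24 _], head=2, tail=5, size=3
write(26): buf=[_ _ 53 49 24 26], head=2, tail=0, size=4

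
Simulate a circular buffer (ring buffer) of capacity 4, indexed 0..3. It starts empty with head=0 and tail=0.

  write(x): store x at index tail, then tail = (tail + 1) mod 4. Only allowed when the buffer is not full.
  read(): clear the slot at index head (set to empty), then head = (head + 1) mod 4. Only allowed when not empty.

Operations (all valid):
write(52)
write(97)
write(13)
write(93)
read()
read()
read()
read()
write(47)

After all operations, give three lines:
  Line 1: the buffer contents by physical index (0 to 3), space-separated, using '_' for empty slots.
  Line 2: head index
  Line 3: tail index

write(52): buf=[52 _ _ _], head=0, tail=1, size=1
write(97): buf=[52 97 _ _], head=0, tail=2, size=2
write(13): buf=[52 97 13 _], head=0, tail=3, size=3
write(93): buf=[52 97 13 93], head=0, tail=0, size=4
read(): buf=[_ 97 13 93], head=1, tail=0, size=3
read(): buf=[_ _ 13 93], head=2, tail=0, size=2
read(): buf=[_ _ _ 93], head=3, tail=0, size=1
read(): buf=[_ _ _ _], head=0, tail=0, size=0
write(47): buf=[47 _ _ _], head=0, tail=1, size=1

Answer: 47 _ _ _
0
1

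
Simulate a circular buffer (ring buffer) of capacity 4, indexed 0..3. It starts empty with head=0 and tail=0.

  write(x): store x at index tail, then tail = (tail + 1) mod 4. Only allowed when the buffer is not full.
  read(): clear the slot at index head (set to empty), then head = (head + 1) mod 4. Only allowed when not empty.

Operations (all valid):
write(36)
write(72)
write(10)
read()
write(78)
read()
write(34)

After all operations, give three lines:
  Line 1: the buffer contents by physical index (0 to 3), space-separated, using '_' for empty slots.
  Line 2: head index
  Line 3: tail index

write(36): buf=[36 _ _ _], head=0, tail=1, size=1
write(72): buf=[36 72 _ _], head=0, tail=2, size=2
write(10): buf=[36 72 10 _], head=0, tail=3, size=3
read(): buf=[_ 72 10 _], head=1, tail=3, size=2
write(78): buf=[_ 72 10 78], head=1, tail=0, size=3
read(): buf=[_ _ 10 78], head=2, tail=0, size=2
write(34): buf=[34 _ 10 78], head=2, tail=1, size=3

Answer: 34 _ 10 78
2
1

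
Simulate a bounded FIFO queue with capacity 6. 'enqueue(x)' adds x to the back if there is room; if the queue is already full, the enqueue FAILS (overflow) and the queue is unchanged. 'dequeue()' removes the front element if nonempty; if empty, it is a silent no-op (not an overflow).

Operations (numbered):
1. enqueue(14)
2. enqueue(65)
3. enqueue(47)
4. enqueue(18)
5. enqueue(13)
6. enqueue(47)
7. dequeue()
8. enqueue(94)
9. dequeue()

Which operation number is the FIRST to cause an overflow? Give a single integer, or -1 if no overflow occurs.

1. enqueue(14): size=1
2. enqueue(65): size=2
3. enqueue(47): size=3
4. enqueue(18): size=4
5. enqueue(13): size=5
6. enqueue(47): size=6
7. dequeue(): size=5
8. enqueue(94): size=6
9. dequeue(): size=5

Answer: -1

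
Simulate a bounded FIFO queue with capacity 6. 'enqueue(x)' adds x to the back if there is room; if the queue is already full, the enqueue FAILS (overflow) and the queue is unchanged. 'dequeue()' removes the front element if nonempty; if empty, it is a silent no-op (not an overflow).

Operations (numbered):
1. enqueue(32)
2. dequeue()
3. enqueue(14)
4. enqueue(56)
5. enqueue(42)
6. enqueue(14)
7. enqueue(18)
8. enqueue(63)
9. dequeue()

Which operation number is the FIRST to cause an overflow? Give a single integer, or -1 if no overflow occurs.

1. enqueue(32): size=1
2. dequeue(): size=0
3. enqueue(14): size=1
4. enqueue(56): size=2
5. enqueue(42): size=3
6. enqueue(14): size=4
7. enqueue(18): size=5
8. enqueue(63): size=6
9. dequeue(): size=5

Answer: -1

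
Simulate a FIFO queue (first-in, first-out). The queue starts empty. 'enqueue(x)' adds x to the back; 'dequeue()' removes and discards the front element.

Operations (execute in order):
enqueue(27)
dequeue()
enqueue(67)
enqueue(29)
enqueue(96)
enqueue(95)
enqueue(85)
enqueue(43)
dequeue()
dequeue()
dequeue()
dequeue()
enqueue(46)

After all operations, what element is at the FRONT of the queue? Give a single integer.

enqueue(27): queue = [27]
dequeue(): queue = []
enqueue(67): queue = [67]
enqueue(29): queue = [67, 29]
enqueue(96): queue = [67, 29, 96]
enqueue(95): queue = [67, 29, 96, 95]
enqueue(85): queue = [67, 29, 96, 95, 85]
enqueue(43): queue = [67, 29, 96, 95, 85, 43]
dequeue(): queue = [29, 96, 95, 85, 43]
dequeue(): queue = [96, 95, 85, 43]
dequeue(): queue = [95, 85, 43]
dequeue(): queue = [85, 43]
enqueue(46): queue = [85, 43, 46]

Answer: 85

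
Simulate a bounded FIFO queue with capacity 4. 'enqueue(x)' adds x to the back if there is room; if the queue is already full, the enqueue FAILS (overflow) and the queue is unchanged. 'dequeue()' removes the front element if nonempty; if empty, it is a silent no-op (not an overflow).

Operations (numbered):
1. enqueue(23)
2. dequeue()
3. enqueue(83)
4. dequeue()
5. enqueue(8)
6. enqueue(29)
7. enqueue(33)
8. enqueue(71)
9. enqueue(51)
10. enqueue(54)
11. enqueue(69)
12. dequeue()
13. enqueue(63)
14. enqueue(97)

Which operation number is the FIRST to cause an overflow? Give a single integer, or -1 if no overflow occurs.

Answer: 9

Derivation:
1. enqueue(23): size=1
2. dequeue(): size=0
3. enqueue(83): size=1
4. dequeue(): size=0
5. enqueue(8): size=1
6. enqueue(29): size=2
7. enqueue(33): size=3
8. enqueue(71): size=4
9. enqueue(51): size=4=cap → OVERFLOW (fail)
10. enqueue(54): size=4=cap → OVERFLOW (fail)
11. enqueue(69): size=4=cap → OVERFLOW (fail)
12. dequeue(): size=3
13. enqueue(63): size=4
14. enqueue(97): size=4=cap → OVERFLOW (fail)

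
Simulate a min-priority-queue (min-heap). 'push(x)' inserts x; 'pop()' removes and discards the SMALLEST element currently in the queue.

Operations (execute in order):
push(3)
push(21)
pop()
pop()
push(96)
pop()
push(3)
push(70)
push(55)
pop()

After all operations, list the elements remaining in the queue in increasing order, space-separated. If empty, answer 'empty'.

push(3): heap contents = [3]
push(21): heap contents = [3, 21]
pop() → 3: heap contents = [21]
pop() → 21: heap contents = []
push(96): heap contents = [96]
pop() → 96: heap contents = []
push(3): heap contents = [3]
push(70): heap contents = [3, 70]
push(55): heap contents = [3, 55, 70]
pop() → 3: heap contents = [55, 70]

Answer: 55 70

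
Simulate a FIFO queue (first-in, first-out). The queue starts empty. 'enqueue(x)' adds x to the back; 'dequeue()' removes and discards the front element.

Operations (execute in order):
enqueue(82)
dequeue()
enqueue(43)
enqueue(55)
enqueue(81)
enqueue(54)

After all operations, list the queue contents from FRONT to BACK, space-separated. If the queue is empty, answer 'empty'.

Answer: 43 55 81 54

Derivation:
enqueue(82): [82]
dequeue(): []
enqueue(43): [43]
enqueue(55): [43, 55]
enqueue(81): [43, 55, 81]
enqueue(54): [43, 55, 81, 54]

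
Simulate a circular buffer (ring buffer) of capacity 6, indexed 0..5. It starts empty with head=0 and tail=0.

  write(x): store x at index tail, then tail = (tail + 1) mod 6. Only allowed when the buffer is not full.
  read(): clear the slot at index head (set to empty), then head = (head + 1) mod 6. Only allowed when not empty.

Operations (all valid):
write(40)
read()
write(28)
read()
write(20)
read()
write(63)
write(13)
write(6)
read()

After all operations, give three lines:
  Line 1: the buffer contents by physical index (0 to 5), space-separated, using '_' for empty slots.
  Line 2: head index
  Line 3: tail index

write(40): buf=[40 _ _ _ _ _], head=0, tail=1, size=1
read(): buf=[_ _ _ _ _ _], head=1, tail=1, size=0
write(28): buf=[_ 28 _ _ _ _], head=1, tail=2, size=1
read(): buf=[_ _ _ _ _ _], head=2, tail=2, size=0
write(20): buf=[_ _ 20 _ _ _], head=2, tail=3, size=1
read(): buf=[_ _ _ _ _ _], head=3, tail=3, size=0
write(63): buf=[_ _ _ 63 _ _], head=3, tail=4, size=1
write(13): buf=[_ _ _ 63 13 _], head=3, tail=5, size=2
write(6): buf=[_ _ _ 63 13 6], head=3, tail=0, size=3
read(): buf=[_ _ _ _ 13 6], head=4, tail=0, size=2

Answer: _ _ _ _ 13 6
4
0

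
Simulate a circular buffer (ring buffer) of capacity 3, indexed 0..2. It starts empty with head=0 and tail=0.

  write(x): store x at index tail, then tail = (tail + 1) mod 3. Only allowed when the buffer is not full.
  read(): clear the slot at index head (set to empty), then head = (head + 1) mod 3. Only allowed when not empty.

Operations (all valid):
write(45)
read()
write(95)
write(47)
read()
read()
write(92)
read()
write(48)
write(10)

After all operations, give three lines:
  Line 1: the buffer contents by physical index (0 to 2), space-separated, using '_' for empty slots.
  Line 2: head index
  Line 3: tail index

write(45): buf=[45 _ _], head=0, tail=1, size=1
read(): buf=[_ _ _], head=1, tail=1, size=0
write(95): buf=[_ 95 _], head=1, tail=2, size=1
write(47): buf=[_ 95 47], head=1, tail=0, size=2
read(): buf=[_ _ 47], head=2, tail=0, size=1
read(): buf=[_ _ _], head=0, tail=0, size=0
write(92): buf=[92 _ _], head=0, tail=1, size=1
read(): buf=[_ _ _], head=1, tail=1, size=0
write(48): buf=[_ 48 _], head=1, tail=2, size=1
write(10): buf=[_ 48 10], head=1, tail=0, size=2

Answer: _ 48 10
1
0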